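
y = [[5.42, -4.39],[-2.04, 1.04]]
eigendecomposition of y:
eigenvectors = [[0.95, 0.60],[-0.33, 0.8]]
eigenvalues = [6.94, -0.48]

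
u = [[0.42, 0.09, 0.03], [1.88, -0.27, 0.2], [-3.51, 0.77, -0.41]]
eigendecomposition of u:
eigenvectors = [[0.01, -0.32, -0.09], [-0.4, -0.59, 0.1], [0.92, 0.74, 0.99]]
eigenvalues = [-0.77, 0.51, -0.01]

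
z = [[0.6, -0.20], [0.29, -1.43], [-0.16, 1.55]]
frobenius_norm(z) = 2.23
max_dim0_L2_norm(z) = 2.12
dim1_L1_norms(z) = [0.8, 1.72, 1.71]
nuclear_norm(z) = 2.72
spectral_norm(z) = 2.15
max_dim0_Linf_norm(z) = 1.55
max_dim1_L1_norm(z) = 1.72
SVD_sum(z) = [[0.06, -0.30], [0.27, -1.43], [-0.29, 1.53]] + [[0.54, 0.10],[0.02, 0.0],[0.13, 0.02]]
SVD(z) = [[-0.14, 0.97], [-0.68, 0.04], [0.72, 0.23]] @ diag([2.152787661294184, 0.5679835256233372]) @ [[-0.18, 0.98], [0.98, 0.18]]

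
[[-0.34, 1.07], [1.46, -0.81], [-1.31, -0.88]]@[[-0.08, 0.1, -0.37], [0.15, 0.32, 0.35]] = [[0.19, 0.31, 0.50],  [-0.24, -0.11, -0.82],  [-0.03, -0.41, 0.18]]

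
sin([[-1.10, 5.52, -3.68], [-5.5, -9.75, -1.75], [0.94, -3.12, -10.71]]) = [[46.36, -18.67, 11.02], [9.45, 50.47, -32.10], [-16.54, -28.37, 18.1]]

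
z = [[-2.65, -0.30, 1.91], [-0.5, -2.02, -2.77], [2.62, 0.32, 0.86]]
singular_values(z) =[3.86, 3.83, 0.95]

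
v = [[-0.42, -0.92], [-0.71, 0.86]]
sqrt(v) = [[(0.21+0.73j), -0.50+0.40j], [-0.39+0.31j, 0.91+0.17j]]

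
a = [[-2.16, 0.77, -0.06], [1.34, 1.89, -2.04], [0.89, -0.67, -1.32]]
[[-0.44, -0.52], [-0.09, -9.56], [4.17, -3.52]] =a@[[-0.53, -0.35], [-2.24, -1.41], [-2.38, 3.15]]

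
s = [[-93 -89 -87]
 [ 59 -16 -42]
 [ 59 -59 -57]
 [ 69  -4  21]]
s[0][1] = -89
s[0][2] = -87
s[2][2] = -57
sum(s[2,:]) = -57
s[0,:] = [-93, -89, -87]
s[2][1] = -59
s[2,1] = -59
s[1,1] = -16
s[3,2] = 21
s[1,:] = [59, -16, -42]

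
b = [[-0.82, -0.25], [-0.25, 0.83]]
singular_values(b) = [0.87, 0.86]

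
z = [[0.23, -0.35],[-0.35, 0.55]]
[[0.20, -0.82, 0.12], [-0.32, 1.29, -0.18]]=z @ [[0.21, -0.86, 0.12], [-0.44, 1.79, -0.25]]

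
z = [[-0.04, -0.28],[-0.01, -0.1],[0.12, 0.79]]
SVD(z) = [[-0.33, -0.37], [-0.12, -0.9], [0.94, -0.24]] @ diag([0.8535628041930057, 0.0055262372526740326]) @ [[0.15, 0.99], [-0.99, 0.15]]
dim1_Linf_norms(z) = [0.28, 0.1, 0.79]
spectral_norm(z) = 0.85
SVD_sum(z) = [[-0.04,-0.28], [-0.01,-0.1], [0.12,0.79]] + [[0.00, -0.00], [0.0, -0.0], [0.00, -0.0]]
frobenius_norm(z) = 0.85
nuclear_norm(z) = 0.86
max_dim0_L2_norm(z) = 0.84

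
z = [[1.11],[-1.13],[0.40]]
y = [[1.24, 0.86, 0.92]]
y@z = [[0.77]]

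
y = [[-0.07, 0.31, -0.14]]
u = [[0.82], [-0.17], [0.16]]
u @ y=[[-0.06, 0.25, -0.11], [0.01, -0.05, 0.02], [-0.01, 0.05, -0.02]]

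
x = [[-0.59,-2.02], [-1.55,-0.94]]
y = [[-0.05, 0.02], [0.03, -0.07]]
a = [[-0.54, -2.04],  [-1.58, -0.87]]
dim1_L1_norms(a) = [2.58, 2.45]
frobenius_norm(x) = 2.78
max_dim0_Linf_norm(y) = 0.07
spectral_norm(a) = 2.56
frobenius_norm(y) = 0.09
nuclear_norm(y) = 0.12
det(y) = 0.00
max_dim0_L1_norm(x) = 2.96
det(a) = -2.75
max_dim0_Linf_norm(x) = 2.02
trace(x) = -1.53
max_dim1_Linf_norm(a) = 2.04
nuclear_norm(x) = 3.59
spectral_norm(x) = 2.59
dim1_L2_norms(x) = [2.1, 1.81]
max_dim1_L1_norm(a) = 2.58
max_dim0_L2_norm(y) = 0.07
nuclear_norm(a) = 3.64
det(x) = -2.58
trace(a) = -1.41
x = y + a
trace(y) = -0.12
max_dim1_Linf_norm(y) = 0.07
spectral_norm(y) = 0.09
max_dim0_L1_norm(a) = 2.91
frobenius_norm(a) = 2.78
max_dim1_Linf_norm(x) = 2.02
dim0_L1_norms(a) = [2.12, 2.91]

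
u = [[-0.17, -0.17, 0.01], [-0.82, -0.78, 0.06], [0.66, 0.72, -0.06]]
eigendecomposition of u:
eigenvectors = [[0.16,0.24,0.11], [0.73,-0.32,-0.05], [-0.66,-0.92,0.99]]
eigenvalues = [-1.01, 0.02, -0.02]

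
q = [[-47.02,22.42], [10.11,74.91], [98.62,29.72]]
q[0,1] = 22.42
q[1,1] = 74.91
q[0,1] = 22.42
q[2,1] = 29.72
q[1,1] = 74.91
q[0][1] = 22.42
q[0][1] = 22.42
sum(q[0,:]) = -24.6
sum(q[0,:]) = -24.6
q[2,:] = [98.62, 29.72]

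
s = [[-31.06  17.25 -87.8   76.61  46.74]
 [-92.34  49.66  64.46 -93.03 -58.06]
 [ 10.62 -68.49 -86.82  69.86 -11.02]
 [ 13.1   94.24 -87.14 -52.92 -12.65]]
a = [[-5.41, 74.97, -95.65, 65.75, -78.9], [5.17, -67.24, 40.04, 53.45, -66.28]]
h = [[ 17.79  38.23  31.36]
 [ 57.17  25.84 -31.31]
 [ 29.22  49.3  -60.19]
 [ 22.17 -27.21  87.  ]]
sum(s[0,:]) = 21.740000000000002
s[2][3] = 69.86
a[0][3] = 65.75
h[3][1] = -27.21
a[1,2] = 40.04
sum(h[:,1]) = 86.16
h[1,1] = 25.84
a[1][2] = 40.04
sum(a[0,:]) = -39.24000000000001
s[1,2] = 64.46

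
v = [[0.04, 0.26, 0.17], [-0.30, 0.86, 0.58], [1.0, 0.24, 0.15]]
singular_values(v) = [1.12, 1.04, 0.0]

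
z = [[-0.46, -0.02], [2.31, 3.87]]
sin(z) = [[-0.43, 0.0], [-0.12, -0.66]]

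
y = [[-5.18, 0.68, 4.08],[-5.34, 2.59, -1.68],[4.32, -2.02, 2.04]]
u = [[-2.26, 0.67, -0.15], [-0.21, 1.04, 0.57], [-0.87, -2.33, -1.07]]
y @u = [[8.01,-12.27,-3.2], [12.99,3.03,4.07], [-11.11,-3.96,-3.98]]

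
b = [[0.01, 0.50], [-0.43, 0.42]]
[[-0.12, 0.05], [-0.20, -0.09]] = b@ [[0.21, 0.3], [-0.25, 0.09]]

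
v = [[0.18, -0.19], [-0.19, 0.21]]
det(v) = 0.00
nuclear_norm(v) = 0.39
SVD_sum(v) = [[0.18, -0.19], [-0.19, 0.21]] + [[0.00,0.0],[0.00,0.00]]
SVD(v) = [[-0.68,0.73], [0.73,0.68]] @ diag([0.38559118552545923, 0.00440881447454081]) @ [[-0.68, 0.73],  [0.73, 0.68]]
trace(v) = 0.39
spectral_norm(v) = 0.39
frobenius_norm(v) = 0.39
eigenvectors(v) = [[-0.73, 0.68], [-0.68, -0.73]]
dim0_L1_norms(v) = [0.37, 0.4]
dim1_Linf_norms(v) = [0.19, 0.21]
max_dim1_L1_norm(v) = 0.4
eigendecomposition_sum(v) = [[0.0,0.00], [0.00,0.0]] + [[0.18, -0.19], [-0.19, 0.21]]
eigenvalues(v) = [0.0, 0.39]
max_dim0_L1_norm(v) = 0.4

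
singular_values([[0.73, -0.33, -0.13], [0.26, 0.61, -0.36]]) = [0.82, 0.75]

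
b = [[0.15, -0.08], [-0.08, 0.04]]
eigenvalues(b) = [0.19, -0.0]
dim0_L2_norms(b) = [0.17, 0.09]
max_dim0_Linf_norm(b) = 0.15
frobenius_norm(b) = 0.19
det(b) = -0.00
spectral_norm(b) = 0.19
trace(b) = 0.19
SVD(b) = [[-0.89, 0.47], [0.47, 0.89]] @ diag([0.192082439194738, 0.0020824391947380006]) @ [[-0.89,0.47],[-0.47,-0.89]]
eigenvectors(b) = [[0.89, 0.47], [-0.47, 0.89]]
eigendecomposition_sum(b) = [[0.15, -0.08], [-0.08, 0.04]] + [[-0.0, -0.00], [-0.0, -0.0]]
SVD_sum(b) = [[0.15, -0.08], [-0.08, 0.04]] + [[-0.00,-0.00], [-0.0,-0.00]]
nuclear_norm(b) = 0.19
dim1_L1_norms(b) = [0.23, 0.12]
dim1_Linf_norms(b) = [0.15, 0.08]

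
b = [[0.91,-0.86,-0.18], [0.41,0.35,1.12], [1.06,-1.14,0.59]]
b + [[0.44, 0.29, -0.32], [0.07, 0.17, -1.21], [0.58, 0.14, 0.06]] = [[1.35, -0.57, -0.5], [0.48, 0.52, -0.09], [1.64, -1.00, 0.65]]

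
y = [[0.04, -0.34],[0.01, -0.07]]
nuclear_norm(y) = 0.35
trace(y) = -0.03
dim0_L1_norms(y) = [0.05, 0.41]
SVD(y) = [[-0.98, -0.20], [-0.2, 0.98]] @ diag([0.34956695201176374, 0.001716409393242094]) @ [[-0.12, 0.99], [0.99, 0.12]]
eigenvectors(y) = [[0.99+0.00j, 0.99-0.00j], [0.16-0.06j, (0.16+0.06j)]]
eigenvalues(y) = [(-0.02+0.02j), (-0.02-0.02j)]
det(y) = 0.00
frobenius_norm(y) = 0.35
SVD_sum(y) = [[0.04, -0.34],[0.01, -0.07]] + [[-0.00, -0.0], [0.0, 0.00]]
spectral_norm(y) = 0.35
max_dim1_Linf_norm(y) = 0.34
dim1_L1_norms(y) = [0.38, 0.08]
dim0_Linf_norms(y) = [0.04, 0.34]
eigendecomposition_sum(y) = [[0.02+0.03j, -0.17-0.13j], [0.00+0.00j, -0.03-0.01j]] + [[0.02-0.03j, -0.17+0.13j], [0.00-0.00j, -0.03+0.01j]]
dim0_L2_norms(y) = [0.04, 0.35]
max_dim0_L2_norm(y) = 0.35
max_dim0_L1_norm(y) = 0.41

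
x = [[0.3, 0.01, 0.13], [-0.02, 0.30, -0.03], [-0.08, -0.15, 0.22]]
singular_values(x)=[0.37, 0.32, 0.18]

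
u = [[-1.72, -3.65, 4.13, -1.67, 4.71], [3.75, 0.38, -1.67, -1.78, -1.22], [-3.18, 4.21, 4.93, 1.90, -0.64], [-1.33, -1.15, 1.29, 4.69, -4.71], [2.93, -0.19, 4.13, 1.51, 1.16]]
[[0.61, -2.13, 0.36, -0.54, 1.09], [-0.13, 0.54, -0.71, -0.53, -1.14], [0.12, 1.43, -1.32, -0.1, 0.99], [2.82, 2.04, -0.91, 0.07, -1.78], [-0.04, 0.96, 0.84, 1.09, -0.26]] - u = [[2.33, 1.52, -3.77, 1.13, -3.62], [-3.88, 0.16, 0.96, 1.25, 0.08], [3.3, -2.78, -6.25, -2.00, 1.63], [4.15, 3.19, -2.20, -4.62, 2.93], [-2.97, 1.15, -3.29, -0.42, -1.42]]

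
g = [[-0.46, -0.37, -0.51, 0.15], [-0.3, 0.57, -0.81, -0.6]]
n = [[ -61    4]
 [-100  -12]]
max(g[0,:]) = 0.149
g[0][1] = -0.368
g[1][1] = 0.567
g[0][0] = -0.455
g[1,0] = -0.302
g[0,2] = -0.514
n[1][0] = -100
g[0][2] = -0.514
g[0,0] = -0.455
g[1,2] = -0.807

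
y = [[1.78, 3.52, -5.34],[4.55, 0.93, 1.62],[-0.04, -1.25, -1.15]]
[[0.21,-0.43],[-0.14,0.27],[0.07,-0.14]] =y@ [[-0.01, 0.02], [-0.01, 0.02], [-0.05, 0.10]]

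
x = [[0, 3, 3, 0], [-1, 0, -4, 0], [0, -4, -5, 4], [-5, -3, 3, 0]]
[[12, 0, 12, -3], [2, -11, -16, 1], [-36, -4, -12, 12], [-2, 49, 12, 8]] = x @ [[-2, -5, 0, -1], [4, -4, 0, -1], [0, 4, 4, 0], [-5, 0, 2, 2]]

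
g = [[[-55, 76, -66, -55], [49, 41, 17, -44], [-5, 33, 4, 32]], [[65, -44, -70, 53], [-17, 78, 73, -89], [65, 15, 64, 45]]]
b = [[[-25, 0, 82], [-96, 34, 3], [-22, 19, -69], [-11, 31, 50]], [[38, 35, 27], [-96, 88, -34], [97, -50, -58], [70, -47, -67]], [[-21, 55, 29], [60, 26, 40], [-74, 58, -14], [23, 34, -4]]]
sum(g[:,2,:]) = 253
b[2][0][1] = 55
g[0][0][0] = -55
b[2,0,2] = 29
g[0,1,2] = 17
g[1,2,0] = 65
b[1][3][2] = -67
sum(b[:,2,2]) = -141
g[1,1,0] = -17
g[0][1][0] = 49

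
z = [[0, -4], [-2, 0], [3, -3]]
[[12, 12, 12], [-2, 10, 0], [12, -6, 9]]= z @ [[1, -5, 0], [-3, -3, -3]]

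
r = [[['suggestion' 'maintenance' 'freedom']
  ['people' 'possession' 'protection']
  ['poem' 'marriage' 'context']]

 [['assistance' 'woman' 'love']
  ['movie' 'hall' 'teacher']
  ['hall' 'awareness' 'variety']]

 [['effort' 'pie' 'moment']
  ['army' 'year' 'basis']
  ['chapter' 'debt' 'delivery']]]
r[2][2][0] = 'chapter'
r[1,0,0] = 'assistance'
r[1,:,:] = [['assistance', 'woman', 'love'], ['movie', 'hall', 'teacher'], ['hall', 'awareness', 'variety']]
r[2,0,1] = 'pie'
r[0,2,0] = 'poem'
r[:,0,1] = ['maintenance', 'woman', 'pie']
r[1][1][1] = 'hall'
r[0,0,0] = 'suggestion'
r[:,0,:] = [['suggestion', 'maintenance', 'freedom'], ['assistance', 'woman', 'love'], ['effort', 'pie', 'moment']]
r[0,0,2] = 'freedom'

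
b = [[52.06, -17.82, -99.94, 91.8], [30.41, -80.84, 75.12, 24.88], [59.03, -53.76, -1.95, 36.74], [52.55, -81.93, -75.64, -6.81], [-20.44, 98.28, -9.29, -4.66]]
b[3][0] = 52.55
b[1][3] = 24.88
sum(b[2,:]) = 40.06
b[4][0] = -20.44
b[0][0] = 52.06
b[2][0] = 59.03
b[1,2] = 75.12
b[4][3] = -4.66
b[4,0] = -20.44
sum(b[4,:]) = 63.890000000000015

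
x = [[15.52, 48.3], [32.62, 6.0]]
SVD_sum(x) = [[25.00, 42.76], [10.93, 18.69]] + [[-9.48,5.54], [21.69,-12.69]]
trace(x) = 21.52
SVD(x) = [[-0.92,  -0.4], [-0.4,  0.92]] @ diag([54.05230936320883, 27.42576621543992]) @ [[-0.50, -0.86], [0.86, -0.50]]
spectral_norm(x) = 54.05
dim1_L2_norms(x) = [50.73, 33.17]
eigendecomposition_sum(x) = [[28.39, 30.65],[20.70, 22.35]] + [[-12.87,17.65], [11.92,-16.35]]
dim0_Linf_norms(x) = [32.62, 48.3]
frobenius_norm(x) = 60.61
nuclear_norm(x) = 81.48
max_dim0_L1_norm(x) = 54.3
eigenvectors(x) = [[0.81, -0.73], [0.59, 0.68]]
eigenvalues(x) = [50.74, -29.22]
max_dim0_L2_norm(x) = 48.67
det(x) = -1482.43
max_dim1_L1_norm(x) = 63.82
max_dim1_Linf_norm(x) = 48.3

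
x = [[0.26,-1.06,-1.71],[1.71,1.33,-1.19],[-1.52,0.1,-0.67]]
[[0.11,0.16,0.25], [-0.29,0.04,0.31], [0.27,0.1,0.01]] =x @ [[-0.16, -0.03, 0.06], [-0.06, -0.01, 0.02], [-0.05, -0.09, -0.15]]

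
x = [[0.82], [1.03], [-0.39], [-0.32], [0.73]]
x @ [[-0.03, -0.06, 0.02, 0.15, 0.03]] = [[-0.02, -0.05, 0.02, 0.12, 0.02], [-0.03, -0.06, 0.02, 0.15, 0.03], [0.01, 0.02, -0.01, -0.06, -0.01], [0.01, 0.02, -0.01, -0.05, -0.01], [-0.02, -0.04, 0.01, 0.11, 0.02]]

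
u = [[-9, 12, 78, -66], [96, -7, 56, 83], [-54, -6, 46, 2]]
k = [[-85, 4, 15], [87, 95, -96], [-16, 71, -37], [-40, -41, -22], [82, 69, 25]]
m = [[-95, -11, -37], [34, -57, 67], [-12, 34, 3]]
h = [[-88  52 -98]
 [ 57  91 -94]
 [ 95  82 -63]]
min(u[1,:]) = -7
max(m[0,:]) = -11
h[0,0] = -88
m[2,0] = -12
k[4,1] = 69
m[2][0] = -12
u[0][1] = 12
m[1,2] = 67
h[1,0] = 57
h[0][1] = 52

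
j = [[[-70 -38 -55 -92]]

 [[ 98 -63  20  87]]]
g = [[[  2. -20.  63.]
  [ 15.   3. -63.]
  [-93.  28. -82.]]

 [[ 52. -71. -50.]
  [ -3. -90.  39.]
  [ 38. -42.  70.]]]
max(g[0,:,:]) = 63.0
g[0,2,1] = 28.0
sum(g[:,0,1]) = -91.0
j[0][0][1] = -38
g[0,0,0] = 2.0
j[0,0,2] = -55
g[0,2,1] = 28.0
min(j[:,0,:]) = -92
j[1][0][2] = 20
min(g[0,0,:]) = -20.0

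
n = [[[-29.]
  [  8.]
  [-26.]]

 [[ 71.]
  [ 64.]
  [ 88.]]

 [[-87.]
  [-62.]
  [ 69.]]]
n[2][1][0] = -62.0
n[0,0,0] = -29.0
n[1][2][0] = 88.0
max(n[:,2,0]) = 88.0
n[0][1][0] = 8.0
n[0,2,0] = -26.0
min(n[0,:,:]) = -29.0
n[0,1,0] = 8.0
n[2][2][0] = 69.0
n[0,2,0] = -26.0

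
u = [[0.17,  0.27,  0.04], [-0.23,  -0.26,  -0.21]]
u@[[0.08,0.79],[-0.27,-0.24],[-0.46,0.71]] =[[-0.08, 0.1], [0.15, -0.27]]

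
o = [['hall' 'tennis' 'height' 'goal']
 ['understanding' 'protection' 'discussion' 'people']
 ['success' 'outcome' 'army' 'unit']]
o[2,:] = ['success', 'outcome', 'army', 'unit']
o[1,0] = 'understanding'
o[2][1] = 'outcome'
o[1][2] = 'discussion'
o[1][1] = 'protection'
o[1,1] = 'protection'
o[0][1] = 'tennis'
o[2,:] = ['success', 'outcome', 'army', 'unit']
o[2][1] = 'outcome'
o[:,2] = ['height', 'discussion', 'army']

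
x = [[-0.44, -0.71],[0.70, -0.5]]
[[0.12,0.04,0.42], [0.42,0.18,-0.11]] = x @ [[0.33, 0.15, -0.4],[-0.37, -0.15, -0.34]]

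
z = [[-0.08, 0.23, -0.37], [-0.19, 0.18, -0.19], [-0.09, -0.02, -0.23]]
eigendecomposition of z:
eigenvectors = [[0.75+0.00j, (0.75-0j), (0.58+0j)],[(0.26+0.57j), (0.26-0.57j), 0.47+0.00j],[(-0.2+0.05j), -0.20-0.05j, 0.67+0.00j]]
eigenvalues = [(0.1+0.15j), (0.1-0.15j), (-0.32+0j)]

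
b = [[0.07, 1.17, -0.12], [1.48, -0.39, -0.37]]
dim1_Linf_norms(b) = [1.17, 1.48]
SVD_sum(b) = [[-0.36, 0.17, 0.08], [1.37, -0.65, -0.32]] + [[0.43, 1.00, -0.2], [0.11, 0.26, -0.05]]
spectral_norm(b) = 1.60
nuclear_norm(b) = 2.74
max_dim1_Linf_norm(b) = 1.48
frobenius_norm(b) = 1.97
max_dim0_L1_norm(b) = 1.56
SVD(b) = [[-0.25, 0.97], [0.97, 0.25]] @ diag([1.6001500995728062, 1.1432933389280018]) @ [[0.88,  -0.42,  -0.20], [0.39,  0.90,  -0.18]]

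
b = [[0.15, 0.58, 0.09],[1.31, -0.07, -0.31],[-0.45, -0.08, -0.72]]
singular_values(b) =[1.39, 0.82, 0.54]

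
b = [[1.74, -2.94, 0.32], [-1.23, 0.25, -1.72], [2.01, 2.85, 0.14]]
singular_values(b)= [4.11, 3.14, 1.31]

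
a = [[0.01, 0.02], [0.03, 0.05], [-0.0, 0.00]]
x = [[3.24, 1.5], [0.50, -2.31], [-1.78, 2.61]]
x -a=[[3.23, 1.48], [0.47, -2.36], [-1.78, 2.61]]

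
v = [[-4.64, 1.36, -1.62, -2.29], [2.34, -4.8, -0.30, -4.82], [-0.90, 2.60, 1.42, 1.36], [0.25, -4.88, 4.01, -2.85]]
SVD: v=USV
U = [[-0.15, -0.98, 0.13, -0.02], [0.70, -0.18, -0.48, 0.5], [-0.27, 0.09, 0.45, 0.85], [0.64, 0.01, 0.74, -0.19]]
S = [9.73, 5.48, 4.08, 1.12]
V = [[0.28, -0.76, 0.23, -0.54], [0.74, -0.04, 0.33, 0.59], [-0.48, -0.0, 0.87, 0.12], [0.38, 0.65, 0.29, -0.59]]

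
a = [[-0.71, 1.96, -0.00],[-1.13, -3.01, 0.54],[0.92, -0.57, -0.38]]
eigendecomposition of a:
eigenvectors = [[(0.67+0j),  0.67-0.00j,  0.27+0.00j], [-0.43+0.42j,  -0.43-0.42j,  (0.07+0j)], [(-0.41-0.17j),  -0.41+0.17j,  (0.96+0j)]]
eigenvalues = [(-1.97+1.25j), (-1.97-1.25j), (-0.17+0j)]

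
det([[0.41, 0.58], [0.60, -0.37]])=-0.500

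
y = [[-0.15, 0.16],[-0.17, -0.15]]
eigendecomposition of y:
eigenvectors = [[-0.7j,  0.7j], [0.72+0.00j,  0.72-0.00j]]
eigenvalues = [(-0.15+0.16j), (-0.15-0.16j)]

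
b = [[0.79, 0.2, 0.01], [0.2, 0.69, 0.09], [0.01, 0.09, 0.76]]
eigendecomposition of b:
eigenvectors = [[0.56, -0.72, -0.40], [-0.78, -0.62, 0.02], [0.27, -0.31, 0.91]]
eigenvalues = [0.52, 0.97, 0.76]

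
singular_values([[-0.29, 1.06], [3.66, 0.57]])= [3.71, 1.09]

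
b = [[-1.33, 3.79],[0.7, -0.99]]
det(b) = -1.34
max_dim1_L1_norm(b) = 5.12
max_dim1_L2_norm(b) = 4.02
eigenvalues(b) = [-2.8, 0.48]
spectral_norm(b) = 4.18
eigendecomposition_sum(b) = [[-1.54, 3.24], [0.6, -1.25]] + [[0.21, 0.55], [0.10, 0.26]]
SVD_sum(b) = [[-1.41, 3.76], [0.41, -1.1]] + [[0.08, 0.03], [0.29, 0.11]]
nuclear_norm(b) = 4.50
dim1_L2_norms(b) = [4.02, 1.21]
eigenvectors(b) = [[-0.93, -0.9], [0.36, -0.43]]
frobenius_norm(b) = 4.20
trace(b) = -2.32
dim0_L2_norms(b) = [1.5, 3.92]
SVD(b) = [[-0.96, 0.28], [0.28, 0.96]] @ diag([4.183427583853197, 0.3194270662548877]) @ [[0.35,-0.94],[0.94,0.35]]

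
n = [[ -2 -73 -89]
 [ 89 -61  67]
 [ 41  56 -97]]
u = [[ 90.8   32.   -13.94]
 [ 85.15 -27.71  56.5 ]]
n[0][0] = -2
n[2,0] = 41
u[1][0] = 85.15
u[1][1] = -27.71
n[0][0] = -2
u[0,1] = 32.0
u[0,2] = -13.94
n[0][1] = -73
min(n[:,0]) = -2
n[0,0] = -2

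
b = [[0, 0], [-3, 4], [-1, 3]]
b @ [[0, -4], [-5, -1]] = [[0, 0], [-20, 8], [-15, 1]]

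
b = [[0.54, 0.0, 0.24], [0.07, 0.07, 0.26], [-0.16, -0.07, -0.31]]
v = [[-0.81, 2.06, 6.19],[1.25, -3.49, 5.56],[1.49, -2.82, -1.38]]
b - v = [[1.35,  -2.06,  -5.95], [-1.18,  3.56,  -5.30], [-1.65,  2.75,  1.07]]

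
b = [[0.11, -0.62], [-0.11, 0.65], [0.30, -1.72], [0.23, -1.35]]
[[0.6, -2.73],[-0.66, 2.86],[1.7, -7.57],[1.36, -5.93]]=b @ [[-4.31, -1.85], [-1.74, 4.08]]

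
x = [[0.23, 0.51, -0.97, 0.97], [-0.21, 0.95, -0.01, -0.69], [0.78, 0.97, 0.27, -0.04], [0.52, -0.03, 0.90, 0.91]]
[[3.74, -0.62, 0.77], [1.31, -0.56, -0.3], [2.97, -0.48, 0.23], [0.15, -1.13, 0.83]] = x @ [[1.5, 1.04, -0.03], [2.30, -1.15, 0.26], [-1.46, -0.80, 0.14], [0.83, -1.08, 0.8]]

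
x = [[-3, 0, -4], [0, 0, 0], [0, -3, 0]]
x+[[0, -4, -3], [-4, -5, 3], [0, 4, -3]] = [[-3, -4, -7], [-4, -5, 3], [0, 1, -3]]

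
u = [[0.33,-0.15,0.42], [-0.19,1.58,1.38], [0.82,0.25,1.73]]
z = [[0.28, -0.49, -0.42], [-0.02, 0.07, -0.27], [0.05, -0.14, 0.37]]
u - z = [[0.05, 0.34, 0.84], [-0.17, 1.51, 1.65], [0.77, 0.39, 1.36]]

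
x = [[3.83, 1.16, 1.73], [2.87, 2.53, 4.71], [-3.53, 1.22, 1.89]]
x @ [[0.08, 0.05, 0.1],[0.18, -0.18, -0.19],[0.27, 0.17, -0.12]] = [[0.98, 0.28, -0.04], [1.96, 0.49, -0.76], [0.45, -0.07, -0.81]]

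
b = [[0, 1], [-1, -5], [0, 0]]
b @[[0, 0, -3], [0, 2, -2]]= [[0, 2, -2], [0, -10, 13], [0, 0, 0]]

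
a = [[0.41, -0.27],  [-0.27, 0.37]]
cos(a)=[[0.88, 0.10], [0.10, 0.9]]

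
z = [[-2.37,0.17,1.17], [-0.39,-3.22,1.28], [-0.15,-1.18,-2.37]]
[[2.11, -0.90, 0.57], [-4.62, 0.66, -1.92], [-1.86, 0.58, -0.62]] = z@[[-0.75, 0.3, -0.21],[1.55, -0.29, 0.61],[0.06, -0.12, -0.03]]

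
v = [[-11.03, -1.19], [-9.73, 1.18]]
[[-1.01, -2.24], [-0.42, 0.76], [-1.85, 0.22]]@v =[[32.94, -1.44],[-2.76, 1.40],[18.26, 2.46]]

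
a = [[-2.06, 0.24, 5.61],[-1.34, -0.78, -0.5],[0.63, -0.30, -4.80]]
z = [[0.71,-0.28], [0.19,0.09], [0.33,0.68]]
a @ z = [[0.43, 4.41], [-1.26, -0.03], [-1.19, -3.47]]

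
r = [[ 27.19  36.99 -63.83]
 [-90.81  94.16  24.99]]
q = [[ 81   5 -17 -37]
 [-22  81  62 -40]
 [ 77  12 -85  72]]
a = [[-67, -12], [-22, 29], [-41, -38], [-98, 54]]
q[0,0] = 81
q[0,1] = 5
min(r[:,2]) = -63.83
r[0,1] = 36.99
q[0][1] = 5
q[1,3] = -40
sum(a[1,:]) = 7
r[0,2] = -63.83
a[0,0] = -67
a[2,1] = -38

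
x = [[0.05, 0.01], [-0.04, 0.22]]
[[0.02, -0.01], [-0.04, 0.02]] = x @ [[0.34, -0.12], [-0.12, 0.08]]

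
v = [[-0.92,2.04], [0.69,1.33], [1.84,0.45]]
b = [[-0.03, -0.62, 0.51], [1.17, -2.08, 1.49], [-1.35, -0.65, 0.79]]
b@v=[[0.54, -0.66], [0.23, 0.29], [2.25, -3.26]]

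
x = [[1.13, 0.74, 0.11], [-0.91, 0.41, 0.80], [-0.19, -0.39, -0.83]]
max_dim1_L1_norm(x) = 2.12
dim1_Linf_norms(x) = [1.13, 0.91, 0.83]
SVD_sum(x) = [[1.13,0.25,-0.31], [-0.92,-0.21,0.25], [-0.05,-0.01,0.01]] + [[0.05,0.38,0.49], [0.06,0.5,0.64], [-0.07,-0.56,-0.71]] + [[-0.04,0.1,-0.08], [-0.05,0.12,-0.09], [-0.08,0.18,-0.13]]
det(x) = -0.66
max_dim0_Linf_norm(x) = 1.13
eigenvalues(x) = [(0.67+0.77j), (0.67-0.77j), (-0.63+0j)]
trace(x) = 0.71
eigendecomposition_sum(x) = [[(0.58+0.14j),  (0.38-0.37j),  0.12-0.25j], [(-0.5+0.54j),  0.16+0.63j,  (0.19+0.28j)], [(-0.02-0.15j),  (-0.12-0.06j),  -0.07-0.01j]] + [[0.58-0.14j, (0.38+0.37j), (0.12+0.25j)], [(-0.5-0.54j), 0.16-0.63j, 0.19-0.28j], [(-0.02+0.15j), -0.12+0.06j, (-0.07+0.01j)]] + [[-0.03-0.00j,-0.03-0.00j,(-0.13-0j)],[(0.09+0j),0.09+0.00j,0.42+0.00j],[(-0.15-0j),(-0.15-0j),-0.69-0.00j]]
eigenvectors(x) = [[0.31+0.54j, (0.31-0.54j), 0.16+0.00j], [(-0.77+0j), -0.77-0.00j, -0.51+0.00j], [(0.1-0.12j), (0.1+0.12j), (0.85+0j)]]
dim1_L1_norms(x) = [1.98, 2.12, 1.41]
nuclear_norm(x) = 3.22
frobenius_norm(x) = 2.09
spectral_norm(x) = 1.54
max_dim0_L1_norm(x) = 2.23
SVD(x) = [[-0.77,0.46,-0.44], [0.63,0.59,-0.50], [0.03,-0.66,-0.75]] @ diag([1.5433917013466933, 1.3679808157188595, 0.3105970766754313]) @ [[-0.94, -0.21, 0.26], [0.08, 0.61, 0.79], [0.32, -0.76, 0.56]]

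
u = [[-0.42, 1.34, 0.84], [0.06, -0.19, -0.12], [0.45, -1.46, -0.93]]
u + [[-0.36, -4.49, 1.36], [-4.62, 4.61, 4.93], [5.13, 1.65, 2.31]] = [[-0.78,-3.15,2.20], [-4.56,4.42,4.81], [5.58,0.19,1.38]]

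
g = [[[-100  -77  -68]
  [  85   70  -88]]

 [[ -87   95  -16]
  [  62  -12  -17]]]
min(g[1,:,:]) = -87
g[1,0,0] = -87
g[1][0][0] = -87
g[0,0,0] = -100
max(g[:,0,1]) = 95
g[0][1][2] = -88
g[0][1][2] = -88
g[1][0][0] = -87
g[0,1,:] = [85, 70, -88]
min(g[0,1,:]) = -88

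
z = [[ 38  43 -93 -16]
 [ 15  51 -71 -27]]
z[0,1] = 43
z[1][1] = 51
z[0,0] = 38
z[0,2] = -93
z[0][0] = 38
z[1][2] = -71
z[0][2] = -93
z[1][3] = -27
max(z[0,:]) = 43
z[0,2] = -93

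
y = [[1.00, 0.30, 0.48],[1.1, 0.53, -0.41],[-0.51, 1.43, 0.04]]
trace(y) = 1.57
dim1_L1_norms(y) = [1.78, 2.04, 1.98]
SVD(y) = [[-0.59,0.28,0.76], [-0.73,0.20,-0.65], [-0.33,-0.94,0.09]] @ diag([1.6121525774503918, 1.5122961251915372, 0.6323958386570216]) @ [[-0.77, -0.64, 0.00], [0.64, -0.77, 0.01], [-0.00, 0.01, 1.00]]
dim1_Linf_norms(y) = [1.0, 1.1, 1.43]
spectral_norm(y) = 1.61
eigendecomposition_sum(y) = [[0.96-0.00j, 0.53+0.00j, (0.16+0j)], [(0.86-0j), 0.47+0.00j, 0.15+0.00j], [(0.5-0j), (0.28+0j), 0.09+0.00j]] + [[(0.02+0.19j), -0.11-0.17j, 0.16-0.06j], [0.12-0.29j, (0.03+0.35j), -0.28-0.04j], [-0.51-0.15j, (0.58-0.11j), -0.02+0.48j]] + [[(0.02-0.19j),  -0.11+0.17j,  (0.16+0.06j)], [(0.12+0.29j),  0.03-0.35j,  -0.28+0.04j], [-0.51+0.15j,  0.58+0.11j,  -0.02-0.48j]]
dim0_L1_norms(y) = [2.61, 2.26, 0.93]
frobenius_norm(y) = 2.30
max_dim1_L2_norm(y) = 1.52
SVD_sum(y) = [[0.73, 0.62, -0.0], [0.91, 0.76, -0.00], [0.4, 0.34, -0.0]] + [[0.27, -0.32, 0.00], [0.19, -0.23, 0.0], [-0.91, 1.09, -0.01]] + [[-0.00,  0.00,  0.48], [0.0,  -0.00,  -0.41], [-0.0,  0.0,  0.05]]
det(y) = 1.54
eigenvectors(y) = [[(-0.69+0j),-0.11-0.27j,(-0.11+0.27j)], [-0.62+0.00j,-0.05+0.48j,-0.05-0.48j], [(-0.36+0j),(0.82+0j),(0.82-0j)]]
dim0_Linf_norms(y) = [1.1, 1.43, 0.48]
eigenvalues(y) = [(1.52+0j), (0.03+1.01j), (0.03-1.01j)]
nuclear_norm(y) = 3.76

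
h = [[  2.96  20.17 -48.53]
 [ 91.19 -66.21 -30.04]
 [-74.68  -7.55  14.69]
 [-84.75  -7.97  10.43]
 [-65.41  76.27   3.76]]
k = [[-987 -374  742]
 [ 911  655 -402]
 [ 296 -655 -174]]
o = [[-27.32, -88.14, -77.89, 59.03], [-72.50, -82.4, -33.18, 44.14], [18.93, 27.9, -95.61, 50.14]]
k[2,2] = -174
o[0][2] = -77.89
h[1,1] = -66.21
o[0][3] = 59.03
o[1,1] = -82.4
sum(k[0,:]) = -619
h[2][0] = -74.68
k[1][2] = -402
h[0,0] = 2.96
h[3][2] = 10.43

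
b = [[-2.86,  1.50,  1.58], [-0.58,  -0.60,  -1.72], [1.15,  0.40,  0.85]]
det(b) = -2.013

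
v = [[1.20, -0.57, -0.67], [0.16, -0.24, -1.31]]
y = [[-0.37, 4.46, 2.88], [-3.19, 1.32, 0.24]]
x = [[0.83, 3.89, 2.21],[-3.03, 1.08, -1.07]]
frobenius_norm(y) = 6.35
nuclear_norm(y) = 8.59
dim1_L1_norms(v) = [2.44, 1.71]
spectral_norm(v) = 1.80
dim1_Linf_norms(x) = [3.89, 3.03]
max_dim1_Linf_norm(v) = 1.31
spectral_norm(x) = 4.56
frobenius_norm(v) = 2.00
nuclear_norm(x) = 7.94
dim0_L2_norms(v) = [1.21, 0.62, 1.47]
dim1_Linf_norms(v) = [1.2, 1.31]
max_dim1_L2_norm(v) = 1.49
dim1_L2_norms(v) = [1.49, 1.34]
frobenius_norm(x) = 5.67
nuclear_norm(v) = 2.68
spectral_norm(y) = 5.61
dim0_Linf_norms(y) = [3.19, 4.46, 2.88]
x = y + v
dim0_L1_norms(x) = [3.86, 4.97, 3.28]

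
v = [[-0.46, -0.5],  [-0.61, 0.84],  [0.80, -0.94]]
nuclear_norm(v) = 2.29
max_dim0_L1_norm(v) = 2.28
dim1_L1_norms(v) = [0.96, 1.45, 1.74]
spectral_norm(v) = 1.62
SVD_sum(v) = [[0.08, -0.10], [-0.62, 0.83], [0.74, -0.99]] + [[-0.54, -0.4], [0.01, 0.01], [0.06, 0.05]]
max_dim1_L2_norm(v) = 1.23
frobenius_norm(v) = 1.75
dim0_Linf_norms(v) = [0.8, 0.94]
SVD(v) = [[0.08, 0.99], [-0.64, -0.02], [0.76, -0.12]] @ diag([1.6157535791751056, 0.6724881942330548]) @ [[0.60, -0.80], [-0.8, -0.60]]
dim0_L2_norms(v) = [1.11, 1.36]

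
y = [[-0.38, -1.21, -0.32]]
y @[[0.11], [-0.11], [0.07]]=[[0.07]]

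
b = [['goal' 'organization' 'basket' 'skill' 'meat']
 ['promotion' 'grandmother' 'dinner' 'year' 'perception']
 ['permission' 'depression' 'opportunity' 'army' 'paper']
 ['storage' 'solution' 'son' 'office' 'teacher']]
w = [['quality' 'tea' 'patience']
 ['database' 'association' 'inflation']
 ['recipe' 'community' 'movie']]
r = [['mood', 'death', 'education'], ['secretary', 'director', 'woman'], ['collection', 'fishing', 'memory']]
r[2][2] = 'memory'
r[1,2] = 'woman'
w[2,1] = 'community'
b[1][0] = 'promotion'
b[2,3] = 'army'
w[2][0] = 'recipe'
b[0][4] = 'meat'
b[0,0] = 'goal'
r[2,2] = 'memory'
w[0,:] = ['quality', 'tea', 'patience']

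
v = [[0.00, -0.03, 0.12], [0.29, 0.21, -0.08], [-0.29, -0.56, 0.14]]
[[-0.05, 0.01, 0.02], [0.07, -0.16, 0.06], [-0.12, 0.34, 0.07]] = v@ [[0.04, -0.19, 0.50], [0.1, -0.52, -0.37], [-0.41, -0.07, 0.08]]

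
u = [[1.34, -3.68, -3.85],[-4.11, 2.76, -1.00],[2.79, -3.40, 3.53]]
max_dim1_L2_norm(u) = 5.64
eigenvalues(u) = [(-1.99+0j), (4.81+2.53j), (4.81-2.53j)]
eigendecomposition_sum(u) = [[(-0.86+0j), (-1.26+0j), (-0.83-0j)], [-0.75+0.00j, -1.10+0.00j, (-0.72-0j)], [(-0.03+0j), (-0.04+0j), -0.03-0.00j]] + [[(1.1+1.21j), -1.21-1.41j, (-1.51+0.43j)], [-1.68+0.99j, (1.93-1.06j), (-0.14-1.86j)], [1.41-2.76j, (-1.68+3.08j), 1.78+2.38j]] + [[1.10-1.21j, (-1.21+1.41j), (-1.51-0.43j)], [-1.68-0.99j, (1.93+1.06j), (-0.14+1.86j)], [(1.41+2.76j), -1.68-3.08j, (1.78-2.38j)]]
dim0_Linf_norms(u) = [4.11, 3.68, 3.85]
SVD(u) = [[-0.35,-0.90,0.26], [0.65,-0.04,0.76], [-0.67,0.44,0.60]] @ diag([7.546949347400861, 5.327436333292578, 1.4619089104591474]) @ [[-0.67, 0.71, -0.22], [0.03, 0.32, 0.95], [-0.75, -0.62, 0.24]]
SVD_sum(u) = [[1.78, -1.91, 0.59], [-3.28, 3.51, -1.08], [3.37, -3.61, 1.11]] + [[-0.15, -1.53, -4.53], [-0.01, -0.06, -0.18], [0.08, 0.75, 2.21]] + [[-0.29,-0.24,0.09], [-0.82,-0.69,0.26], [-0.65,-0.55,0.21]]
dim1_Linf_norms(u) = [3.85, 4.11, 3.53]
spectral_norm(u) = 7.55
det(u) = -58.78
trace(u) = 7.63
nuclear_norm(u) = 14.34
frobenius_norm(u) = 9.35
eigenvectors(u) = [[0.75+0.00j,(-0.14+0.38j),(-0.14-0.38j)], [0.66+0.00j,-0.41-0.26j,(-0.41+0.26j)], [(0.02+0j),0.77+0.00j,(0.77-0j)]]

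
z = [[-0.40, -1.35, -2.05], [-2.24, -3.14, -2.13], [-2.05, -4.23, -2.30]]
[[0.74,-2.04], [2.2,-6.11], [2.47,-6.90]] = z @ [[-0.47, 1.3], [-0.33, 0.93], [-0.05, 0.13]]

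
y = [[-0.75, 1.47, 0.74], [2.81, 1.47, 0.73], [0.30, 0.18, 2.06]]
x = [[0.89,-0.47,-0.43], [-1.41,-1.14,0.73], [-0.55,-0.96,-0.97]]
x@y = [[-2.12, 0.54, -0.57], [-1.93, -3.62, -0.37], [-2.58, -2.39, -3.11]]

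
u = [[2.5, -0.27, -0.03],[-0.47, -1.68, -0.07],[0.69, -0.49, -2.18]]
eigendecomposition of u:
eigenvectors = [[0.98, -0.04, 0.01], [-0.11, -0.76, 0.14], [0.16, 0.64, 0.99]]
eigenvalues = [2.53, -1.65, -2.24]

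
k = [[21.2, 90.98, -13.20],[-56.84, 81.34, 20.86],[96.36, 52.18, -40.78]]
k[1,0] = -56.84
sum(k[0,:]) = 98.98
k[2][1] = 52.18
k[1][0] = -56.84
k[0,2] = -13.2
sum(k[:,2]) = -33.120000000000005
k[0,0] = 21.2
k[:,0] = [21.2, -56.84, 96.36]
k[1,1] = 81.34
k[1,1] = 81.34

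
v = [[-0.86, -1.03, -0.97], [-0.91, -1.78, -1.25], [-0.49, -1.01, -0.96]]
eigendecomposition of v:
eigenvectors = [[(-0.51+0j), 0.74+0.00j, (0.74-0j)], [-0.73+0.00j, (-0.11+0.34j), (-0.11-0.34j)], [-0.45+0.00j, (-0.37-0.42j), -0.37+0.42j]]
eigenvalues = [(-3.18+0j), (-0.21+0.08j), (-0.21-0.08j)]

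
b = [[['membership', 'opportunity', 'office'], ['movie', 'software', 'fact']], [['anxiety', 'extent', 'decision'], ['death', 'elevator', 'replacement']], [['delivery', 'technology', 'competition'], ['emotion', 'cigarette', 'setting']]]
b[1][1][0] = 'death'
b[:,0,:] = [['membership', 'opportunity', 'office'], ['anxiety', 'extent', 'decision'], ['delivery', 'technology', 'competition']]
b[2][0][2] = 'competition'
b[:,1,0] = ['movie', 'death', 'emotion']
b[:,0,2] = ['office', 'decision', 'competition']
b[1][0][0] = 'anxiety'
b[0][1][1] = 'software'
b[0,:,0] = ['membership', 'movie']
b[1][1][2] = 'replacement'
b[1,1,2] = 'replacement'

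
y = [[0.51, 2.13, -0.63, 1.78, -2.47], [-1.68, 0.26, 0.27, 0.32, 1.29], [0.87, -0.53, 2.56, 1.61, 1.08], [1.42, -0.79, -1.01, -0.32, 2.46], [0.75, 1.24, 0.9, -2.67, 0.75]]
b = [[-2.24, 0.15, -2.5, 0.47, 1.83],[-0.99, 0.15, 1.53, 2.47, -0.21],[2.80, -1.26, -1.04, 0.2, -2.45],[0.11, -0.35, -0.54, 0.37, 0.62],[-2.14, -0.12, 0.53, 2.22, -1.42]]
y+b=[[-1.73,2.28,-3.13,2.25,-0.64], [-2.67,0.41,1.8,2.79,1.08], [3.67,-1.79,1.52,1.81,-1.37], [1.53,-1.14,-1.55,0.05,3.08], [-1.39,1.12,1.43,-0.45,-0.67]]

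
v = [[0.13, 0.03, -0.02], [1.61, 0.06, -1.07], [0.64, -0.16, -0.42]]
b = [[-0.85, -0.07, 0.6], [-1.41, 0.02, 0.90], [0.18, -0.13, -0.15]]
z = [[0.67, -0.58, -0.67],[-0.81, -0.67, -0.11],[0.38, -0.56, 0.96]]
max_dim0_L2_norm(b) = 1.66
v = z @ b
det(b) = 0.01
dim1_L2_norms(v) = [0.13, 1.93, 0.78]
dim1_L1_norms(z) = [1.92, 1.59, 1.9]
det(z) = -1.37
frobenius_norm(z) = 1.93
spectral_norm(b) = 1.98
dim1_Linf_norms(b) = [0.85, 1.41, 0.18]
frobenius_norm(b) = 1.99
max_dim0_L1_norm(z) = 1.86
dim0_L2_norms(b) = [1.66, 0.15, 1.09]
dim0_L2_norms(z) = [1.12, 1.05, 1.18]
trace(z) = 0.96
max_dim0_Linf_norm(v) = 1.61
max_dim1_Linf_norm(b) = 1.41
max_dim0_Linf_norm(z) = 0.96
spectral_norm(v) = 2.08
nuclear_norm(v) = 2.31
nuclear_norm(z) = 3.34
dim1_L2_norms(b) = [1.04, 1.67, 0.27]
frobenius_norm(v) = 2.09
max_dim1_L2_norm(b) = 1.67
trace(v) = -0.23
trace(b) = -0.98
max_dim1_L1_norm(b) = 2.33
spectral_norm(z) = 1.18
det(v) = -0.02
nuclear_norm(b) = 2.18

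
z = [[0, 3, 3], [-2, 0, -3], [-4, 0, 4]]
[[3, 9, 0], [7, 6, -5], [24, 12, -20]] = z @ [[-5, -3, 4], [0, 3, 1], [1, 0, -1]]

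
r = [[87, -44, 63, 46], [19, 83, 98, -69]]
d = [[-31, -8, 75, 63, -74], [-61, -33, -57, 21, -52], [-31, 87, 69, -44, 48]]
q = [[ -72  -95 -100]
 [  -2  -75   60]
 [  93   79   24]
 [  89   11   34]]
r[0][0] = 87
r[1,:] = [19, 83, 98, -69]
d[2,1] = 87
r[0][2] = 63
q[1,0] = -2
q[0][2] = -100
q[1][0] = -2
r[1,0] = 19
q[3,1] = 11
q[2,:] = [93, 79, 24]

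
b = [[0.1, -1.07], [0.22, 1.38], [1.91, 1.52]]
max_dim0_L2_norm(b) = 2.32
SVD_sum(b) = [[-0.48, -0.62], [0.75, 0.97], [1.44, 1.88]] + [[0.58, -0.45], [-0.53, 0.41], [0.47, -0.36]]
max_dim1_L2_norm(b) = 2.44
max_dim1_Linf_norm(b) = 1.91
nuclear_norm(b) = 3.93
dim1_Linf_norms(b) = [1.07, 1.38, 1.91]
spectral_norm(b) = 2.78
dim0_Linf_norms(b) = [1.91, 1.52]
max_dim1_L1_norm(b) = 3.43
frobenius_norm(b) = 3.01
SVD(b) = [[0.28, 0.64], [-0.44, -0.58], [-0.85, 0.51]] @ diag([2.7823046225665125, 1.1510781846794844]) @ [[-0.61, -0.79],[0.79, -0.61]]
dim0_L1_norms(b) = [2.23, 3.97]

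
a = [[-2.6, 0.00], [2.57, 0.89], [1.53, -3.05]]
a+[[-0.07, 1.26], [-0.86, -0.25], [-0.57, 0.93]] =[[-2.67, 1.26],  [1.71, 0.64],  [0.96, -2.12]]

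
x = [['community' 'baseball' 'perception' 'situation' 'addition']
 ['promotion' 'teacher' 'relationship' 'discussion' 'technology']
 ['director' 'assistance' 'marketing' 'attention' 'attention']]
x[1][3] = 'discussion'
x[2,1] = 'assistance'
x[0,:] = ['community', 'baseball', 'perception', 'situation', 'addition']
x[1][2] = 'relationship'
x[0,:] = ['community', 'baseball', 'perception', 'situation', 'addition']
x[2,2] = 'marketing'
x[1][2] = 'relationship'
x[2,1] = 'assistance'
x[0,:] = ['community', 'baseball', 'perception', 'situation', 'addition']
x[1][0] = 'promotion'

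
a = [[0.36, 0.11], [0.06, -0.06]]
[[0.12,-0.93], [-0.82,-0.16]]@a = [[-0.01, 0.07], [-0.30, -0.08]]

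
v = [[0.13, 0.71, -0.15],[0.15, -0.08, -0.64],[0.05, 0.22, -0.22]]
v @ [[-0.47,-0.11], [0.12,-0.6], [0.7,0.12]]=[[-0.08,-0.46], [-0.53,-0.05], [-0.15,-0.16]]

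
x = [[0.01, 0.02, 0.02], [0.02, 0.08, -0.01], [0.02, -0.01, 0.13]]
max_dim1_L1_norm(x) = 0.16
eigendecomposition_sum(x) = [[0.00, -0.00, -0.0],[-0.00, 0.0, 0.00],[-0.00, 0.00, 0.00]] + [[0.01, 0.02, 0.00],[0.02, 0.08, 0.01],[0.0, 0.01, 0.0]] + [[0.00, -0.0, 0.02], [-0.0, 0.0, -0.02], [0.02, -0.02, 0.13]]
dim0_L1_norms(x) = [0.05, 0.11, 0.16]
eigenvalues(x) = [0.0, 0.08, 0.13]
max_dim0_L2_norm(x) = 0.13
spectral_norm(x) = 0.13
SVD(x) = [[-0.14, -0.28, -0.95], [0.13, -0.96, 0.26], [-0.98, -0.09, 0.17]] @ diag([0.1341249472493843, 0.08490916074239772, 0.0009658920082179664]) @ [[-0.14,0.13,-0.98], [-0.28,-0.96,-0.09], [-0.95,0.26,0.17]]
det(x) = 0.00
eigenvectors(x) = [[-0.95,0.28,0.14],[0.26,0.96,-0.13],[0.17,0.09,0.98]]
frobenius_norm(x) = 0.16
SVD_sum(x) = [[0.00, -0.00, 0.02], [-0.00, 0.0, -0.02], [0.02, -0.02, 0.13]] + [[0.01, 0.02, 0.00], [0.02, 0.08, 0.01], [0.0, 0.01, 0.0]] + [[0.0, -0.0, -0.0],[-0.00, 0.00, 0.00],[-0.00, 0.00, 0.00]]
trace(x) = 0.22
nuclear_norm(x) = 0.22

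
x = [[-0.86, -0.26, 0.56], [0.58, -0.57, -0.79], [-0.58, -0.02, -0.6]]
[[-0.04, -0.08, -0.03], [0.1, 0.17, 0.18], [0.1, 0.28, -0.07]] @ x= [[0.01, 0.06, 0.06], [-0.09, -0.13, -0.19], [0.12, -0.18, -0.12]]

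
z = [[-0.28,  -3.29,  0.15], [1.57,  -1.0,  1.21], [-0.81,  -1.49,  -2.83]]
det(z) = -13.163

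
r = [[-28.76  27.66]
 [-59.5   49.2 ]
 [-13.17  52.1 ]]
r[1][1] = 49.2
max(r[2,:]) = 52.1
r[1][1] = 49.2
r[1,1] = 49.2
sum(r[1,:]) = -10.299999999999997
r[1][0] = -59.5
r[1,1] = 49.2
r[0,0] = -28.76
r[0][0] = -28.76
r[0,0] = -28.76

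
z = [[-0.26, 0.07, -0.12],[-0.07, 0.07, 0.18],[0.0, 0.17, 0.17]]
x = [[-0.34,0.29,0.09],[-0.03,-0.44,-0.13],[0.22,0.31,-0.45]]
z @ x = [[0.06, -0.14, 0.02], [0.06, 0.0, -0.1], [0.03, -0.02, -0.1]]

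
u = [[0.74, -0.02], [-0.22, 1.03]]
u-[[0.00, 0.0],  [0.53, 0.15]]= [[0.74, -0.02], [-0.75, 0.88]]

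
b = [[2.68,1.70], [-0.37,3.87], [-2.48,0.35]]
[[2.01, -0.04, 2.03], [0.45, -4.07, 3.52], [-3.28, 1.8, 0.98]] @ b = [[0.37, 3.97],[-6.02, -13.75],[-11.89, 1.73]]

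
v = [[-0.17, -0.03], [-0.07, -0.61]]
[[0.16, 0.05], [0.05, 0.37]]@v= [[-0.03, -0.04], [-0.03, -0.23]]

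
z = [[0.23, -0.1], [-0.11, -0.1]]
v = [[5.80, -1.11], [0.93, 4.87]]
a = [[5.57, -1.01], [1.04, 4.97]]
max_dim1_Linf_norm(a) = 5.57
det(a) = 28.73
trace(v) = 10.67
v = a + z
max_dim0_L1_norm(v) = 6.73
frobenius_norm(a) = 7.60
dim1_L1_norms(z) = [0.33, 0.21]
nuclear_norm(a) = 10.74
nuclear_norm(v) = 10.86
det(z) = -0.03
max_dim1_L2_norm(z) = 0.25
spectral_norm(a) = 5.67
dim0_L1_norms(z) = [0.34, 0.2]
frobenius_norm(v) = 7.71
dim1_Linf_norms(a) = [5.57, 4.97]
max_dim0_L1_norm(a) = 6.61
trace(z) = 0.13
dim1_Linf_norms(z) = [0.23, 0.11]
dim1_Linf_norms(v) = [5.8, 4.87]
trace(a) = 10.54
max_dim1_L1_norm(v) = 6.91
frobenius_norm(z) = 0.29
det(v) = 29.28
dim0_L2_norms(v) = [5.87, 4.99]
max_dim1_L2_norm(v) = 5.91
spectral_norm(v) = 5.91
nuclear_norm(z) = 0.39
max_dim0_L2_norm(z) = 0.25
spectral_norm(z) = 0.26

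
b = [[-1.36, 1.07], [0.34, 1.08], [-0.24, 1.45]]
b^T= [[-1.36, 0.34, -0.24],[1.07, 1.08, 1.45]]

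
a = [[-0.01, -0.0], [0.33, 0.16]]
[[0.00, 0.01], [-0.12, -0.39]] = a @ [[-0.21, -0.67], [-0.32, -1.05]]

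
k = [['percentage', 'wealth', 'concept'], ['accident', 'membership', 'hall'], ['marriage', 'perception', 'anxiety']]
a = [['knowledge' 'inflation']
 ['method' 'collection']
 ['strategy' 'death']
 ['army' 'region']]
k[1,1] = 'membership'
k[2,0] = 'marriage'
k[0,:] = ['percentage', 'wealth', 'concept']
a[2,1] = 'death'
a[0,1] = 'inflation'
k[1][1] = 'membership'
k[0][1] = 'wealth'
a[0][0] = 'knowledge'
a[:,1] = ['inflation', 'collection', 'death', 'region']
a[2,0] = 'strategy'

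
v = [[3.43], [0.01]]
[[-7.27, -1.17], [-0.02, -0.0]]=v@ [[-2.12, -0.34]]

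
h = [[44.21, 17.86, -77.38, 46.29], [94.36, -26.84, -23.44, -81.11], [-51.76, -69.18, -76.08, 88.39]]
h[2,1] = -69.18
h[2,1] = -69.18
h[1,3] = -81.11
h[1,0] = 94.36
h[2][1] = -69.18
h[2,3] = 88.39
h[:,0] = [44.21, 94.36, -51.76]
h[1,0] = 94.36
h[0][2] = -77.38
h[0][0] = 44.21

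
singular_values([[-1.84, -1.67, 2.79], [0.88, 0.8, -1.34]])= [4.14, 0.0]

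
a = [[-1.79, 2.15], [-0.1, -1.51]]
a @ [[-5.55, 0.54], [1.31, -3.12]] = [[12.75,  -7.67], [-1.42,  4.66]]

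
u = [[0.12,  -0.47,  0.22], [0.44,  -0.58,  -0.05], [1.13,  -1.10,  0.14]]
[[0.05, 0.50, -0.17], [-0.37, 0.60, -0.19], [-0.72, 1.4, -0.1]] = u @ [[-0.67, 0.5, 0.55],[0.06, -0.70, 0.71],[0.74, 0.5, 0.44]]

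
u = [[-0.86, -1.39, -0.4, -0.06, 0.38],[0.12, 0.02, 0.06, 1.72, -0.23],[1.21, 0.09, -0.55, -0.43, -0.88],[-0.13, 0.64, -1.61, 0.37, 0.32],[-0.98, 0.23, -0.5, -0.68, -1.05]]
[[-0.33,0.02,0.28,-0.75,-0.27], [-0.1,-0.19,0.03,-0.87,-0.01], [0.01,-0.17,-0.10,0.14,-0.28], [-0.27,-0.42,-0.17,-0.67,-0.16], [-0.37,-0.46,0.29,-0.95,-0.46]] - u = [[0.53, 1.41, 0.68, -0.69, -0.65], [-0.22, -0.21, -0.03, -2.59, 0.22], [-1.20, -0.26, 0.45, 0.57, 0.6], [-0.14, -1.06, 1.44, -1.04, -0.48], [0.61, -0.69, 0.79, -0.27, 0.59]]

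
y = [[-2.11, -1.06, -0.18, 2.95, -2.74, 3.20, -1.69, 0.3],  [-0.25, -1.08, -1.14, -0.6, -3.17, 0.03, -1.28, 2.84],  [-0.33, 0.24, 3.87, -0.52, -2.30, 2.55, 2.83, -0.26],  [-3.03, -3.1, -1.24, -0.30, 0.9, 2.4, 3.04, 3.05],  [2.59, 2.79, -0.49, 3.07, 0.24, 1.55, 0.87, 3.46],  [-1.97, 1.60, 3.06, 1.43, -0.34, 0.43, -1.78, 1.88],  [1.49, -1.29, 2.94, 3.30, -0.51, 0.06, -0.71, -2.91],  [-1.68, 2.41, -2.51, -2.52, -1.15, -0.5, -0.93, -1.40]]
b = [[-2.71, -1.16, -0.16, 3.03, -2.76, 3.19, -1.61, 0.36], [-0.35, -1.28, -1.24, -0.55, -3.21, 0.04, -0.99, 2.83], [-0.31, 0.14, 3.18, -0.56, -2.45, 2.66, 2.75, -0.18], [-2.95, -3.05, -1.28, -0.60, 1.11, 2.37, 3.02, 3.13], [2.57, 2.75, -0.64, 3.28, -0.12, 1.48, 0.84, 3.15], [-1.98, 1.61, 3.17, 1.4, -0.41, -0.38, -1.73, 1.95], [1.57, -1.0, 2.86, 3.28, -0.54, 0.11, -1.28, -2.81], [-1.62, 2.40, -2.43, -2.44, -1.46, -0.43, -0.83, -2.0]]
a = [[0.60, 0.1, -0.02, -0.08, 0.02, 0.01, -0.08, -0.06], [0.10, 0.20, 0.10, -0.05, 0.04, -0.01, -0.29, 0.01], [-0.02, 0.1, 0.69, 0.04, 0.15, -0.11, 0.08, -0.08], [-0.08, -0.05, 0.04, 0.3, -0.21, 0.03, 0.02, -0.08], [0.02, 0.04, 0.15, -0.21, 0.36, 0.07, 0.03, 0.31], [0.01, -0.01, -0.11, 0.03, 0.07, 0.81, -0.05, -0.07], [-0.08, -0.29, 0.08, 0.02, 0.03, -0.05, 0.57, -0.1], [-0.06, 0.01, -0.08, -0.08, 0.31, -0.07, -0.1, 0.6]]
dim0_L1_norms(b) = [14.06, 13.39, 14.96, 15.14, 12.06, 10.66, 13.05, 16.41]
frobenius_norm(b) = 16.17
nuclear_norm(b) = 41.53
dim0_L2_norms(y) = [5.43, 5.46, 6.51, 6.18, 5.04, 5.03, 5.2, 6.59]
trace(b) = -5.19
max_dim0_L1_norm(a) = 1.31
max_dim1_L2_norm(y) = 6.75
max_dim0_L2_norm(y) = 6.59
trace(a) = 4.13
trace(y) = -1.06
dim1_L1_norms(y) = [14.23, 10.39, 12.9, 17.06, 15.06, 12.49, 13.21, 13.1]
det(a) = -0.00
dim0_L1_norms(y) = [13.45, 13.57, 15.43, 14.69, 11.35, 10.72, 13.13, 16.1]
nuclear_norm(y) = 41.48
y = b + a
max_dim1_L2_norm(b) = 6.77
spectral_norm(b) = 8.31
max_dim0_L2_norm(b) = 6.6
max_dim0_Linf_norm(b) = 3.28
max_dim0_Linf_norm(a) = 0.81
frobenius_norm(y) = 16.16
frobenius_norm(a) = 1.77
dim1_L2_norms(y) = [5.92, 4.76, 5.94, 6.75, 6.27, 4.99, 5.71, 5.07]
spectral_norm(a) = 0.92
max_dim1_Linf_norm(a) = 0.81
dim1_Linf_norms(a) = [0.6, 0.29, 0.69, 0.3, 0.36, 0.81, 0.57, 0.6]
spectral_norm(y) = 8.32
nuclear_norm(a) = 4.14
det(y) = 86212.37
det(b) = 67675.72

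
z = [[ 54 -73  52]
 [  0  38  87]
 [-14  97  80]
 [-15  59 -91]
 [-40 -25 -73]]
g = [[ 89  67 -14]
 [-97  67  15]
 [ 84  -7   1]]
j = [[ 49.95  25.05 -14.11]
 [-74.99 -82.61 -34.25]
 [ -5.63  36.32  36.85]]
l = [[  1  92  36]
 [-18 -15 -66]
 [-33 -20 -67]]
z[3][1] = 59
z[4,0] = -40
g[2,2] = 1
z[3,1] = 59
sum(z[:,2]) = 55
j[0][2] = -14.11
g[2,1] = -7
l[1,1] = -15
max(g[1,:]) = 67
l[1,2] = -66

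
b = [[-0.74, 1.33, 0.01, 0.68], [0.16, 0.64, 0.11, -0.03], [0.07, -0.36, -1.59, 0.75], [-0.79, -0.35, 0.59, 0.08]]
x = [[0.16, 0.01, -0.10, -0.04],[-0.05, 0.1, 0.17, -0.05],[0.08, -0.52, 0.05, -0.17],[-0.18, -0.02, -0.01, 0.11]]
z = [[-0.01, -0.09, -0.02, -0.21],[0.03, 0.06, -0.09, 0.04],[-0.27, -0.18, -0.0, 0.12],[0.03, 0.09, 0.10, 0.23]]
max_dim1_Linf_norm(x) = 0.52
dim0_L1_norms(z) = [0.34, 0.42, 0.21, 0.6]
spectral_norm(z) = 0.36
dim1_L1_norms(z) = [0.33, 0.22, 0.57, 0.45]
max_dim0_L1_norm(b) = 2.68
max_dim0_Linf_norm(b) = 1.59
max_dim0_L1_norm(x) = 0.65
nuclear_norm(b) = 4.63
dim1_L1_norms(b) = [2.76, 0.94, 2.77, 1.81]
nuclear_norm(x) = 1.05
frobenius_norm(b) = 2.75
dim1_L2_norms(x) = [0.19, 0.21, 0.56, 0.21]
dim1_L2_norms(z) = [0.23, 0.12, 0.35, 0.27]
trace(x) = 0.42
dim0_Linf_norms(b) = [0.79, 1.33, 1.59, 0.75]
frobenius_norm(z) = 0.51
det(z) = -0.00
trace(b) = -1.61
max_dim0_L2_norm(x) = 0.53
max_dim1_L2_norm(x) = 0.56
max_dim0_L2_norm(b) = 1.7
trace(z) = 0.28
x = z @ b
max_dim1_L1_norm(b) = 2.77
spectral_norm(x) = 0.56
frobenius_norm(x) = 0.66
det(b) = 0.01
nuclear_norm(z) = 0.82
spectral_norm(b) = 1.89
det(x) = -0.00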